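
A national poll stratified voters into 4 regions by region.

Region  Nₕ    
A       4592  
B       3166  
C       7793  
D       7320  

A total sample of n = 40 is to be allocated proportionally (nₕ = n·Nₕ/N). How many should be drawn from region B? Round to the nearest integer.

Share of region B = 3166/22871 = 0.13843.
Allocate 40 × 0.13843 = 5.537... → 6.

6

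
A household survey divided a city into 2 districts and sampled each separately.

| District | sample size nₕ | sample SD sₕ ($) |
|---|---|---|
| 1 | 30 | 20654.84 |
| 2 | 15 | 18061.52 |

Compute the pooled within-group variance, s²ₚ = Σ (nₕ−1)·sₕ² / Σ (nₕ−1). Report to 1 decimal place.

393932770.1

1: (30−1)·20654.84² = 29·426622415.4256 = 12372050047.3424
2: (15−1)·18061.52² = 14·326218504.7104 = 4567059065.9456
Numerator = 16939109113.288; denominator = Σ(nₕ−1) = 43.
s²ₚ = 16939109113.288/43 = 393932770.076... → 393932770.1.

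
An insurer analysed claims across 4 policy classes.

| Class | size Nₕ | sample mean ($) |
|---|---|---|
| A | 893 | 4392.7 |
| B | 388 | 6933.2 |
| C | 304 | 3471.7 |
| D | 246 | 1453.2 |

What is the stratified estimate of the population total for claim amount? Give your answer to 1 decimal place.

8025646.7

Estimate total by summing Nₕ·x̄ₕ over strata.
893·4392.7 + 388·6933.2 + 304·3471.7 + 246·1453.2 = 3922681.1 + 2690081.6 + 1055396.8 + 357487.2 = 8025646.7.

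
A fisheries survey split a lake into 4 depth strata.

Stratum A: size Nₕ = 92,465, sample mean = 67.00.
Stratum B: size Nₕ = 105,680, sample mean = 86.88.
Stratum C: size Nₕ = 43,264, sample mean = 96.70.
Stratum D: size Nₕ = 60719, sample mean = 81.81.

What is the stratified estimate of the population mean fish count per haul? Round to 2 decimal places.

81.18

N = 302128; weights Wₕ = Nₕ/N = (0.3060, 0.3498, 0.1432, 0.2010).
x̄_st = Σ Wₕ·x̄ₕ = 0.3060·67.00 + 0.3498·86.88 + 0.1432·96.70 + 0.2010·81.81 ≈ 81.1831...
→ 81.18.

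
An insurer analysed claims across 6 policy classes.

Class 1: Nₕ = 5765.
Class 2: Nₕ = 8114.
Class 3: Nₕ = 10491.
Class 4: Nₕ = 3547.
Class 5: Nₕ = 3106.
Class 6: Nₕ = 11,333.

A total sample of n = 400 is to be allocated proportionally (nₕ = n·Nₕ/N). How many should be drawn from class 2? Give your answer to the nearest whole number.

77

N = 5765 + 8114 + 10491 + 3547 + 3106 + 11333 = 42356.
n_2 = 400·8114/42356 = 76.627... → 77.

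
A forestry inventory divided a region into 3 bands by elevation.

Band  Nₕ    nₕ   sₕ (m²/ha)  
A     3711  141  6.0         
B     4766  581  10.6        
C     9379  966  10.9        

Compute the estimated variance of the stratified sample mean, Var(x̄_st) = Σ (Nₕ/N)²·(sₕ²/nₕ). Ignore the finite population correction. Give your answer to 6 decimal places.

N = 17856. Term for each stratum: Wₕ²sₕ²/nₕ.
Var(x̄_st) = 0.011028005 + 0.013777655 + 0.033932869 = 0.058738530 → 0.058739.

0.058739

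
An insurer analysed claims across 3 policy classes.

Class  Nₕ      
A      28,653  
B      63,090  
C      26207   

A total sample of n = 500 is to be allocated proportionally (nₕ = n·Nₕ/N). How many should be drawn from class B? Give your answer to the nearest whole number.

Share of class B = 63090/117950 = 0.53489.
Allocate 500 × 0.53489 = 267.444... → 267.

267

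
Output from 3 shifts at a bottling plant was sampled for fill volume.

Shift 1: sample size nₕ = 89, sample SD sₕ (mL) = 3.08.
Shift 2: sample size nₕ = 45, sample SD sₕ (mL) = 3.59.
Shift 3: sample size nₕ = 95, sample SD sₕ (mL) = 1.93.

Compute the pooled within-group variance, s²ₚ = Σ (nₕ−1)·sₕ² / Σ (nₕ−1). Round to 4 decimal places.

Degrees of freedom: 88 + 44 + 94 = 226.
Σ(nₕ−1)sₕ² = 88·9.4864 + 44·12.8881 + 94·3.7249 = 1752.0202.
s²ₚ = 1752.0202 / 226 = 7.752302... → 7.7523.

7.7523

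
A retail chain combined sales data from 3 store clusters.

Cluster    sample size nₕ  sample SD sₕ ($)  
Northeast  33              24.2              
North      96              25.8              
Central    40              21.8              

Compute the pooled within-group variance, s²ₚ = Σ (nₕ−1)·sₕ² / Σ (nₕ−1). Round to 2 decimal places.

Northeast: (33−1)·24.2² = 32·585.64 = 18740.48
North: (96−1)·25.8² = 95·665.64 = 63235.8
Central: (40−1)·21.8² = 39·475.24 = 18534.36
Numerator = 100510.64; denominator = Σ(nₕ−1) = 166.
s²ₚ = 100510.64/166 = 605.4858... → 605.49.

605.49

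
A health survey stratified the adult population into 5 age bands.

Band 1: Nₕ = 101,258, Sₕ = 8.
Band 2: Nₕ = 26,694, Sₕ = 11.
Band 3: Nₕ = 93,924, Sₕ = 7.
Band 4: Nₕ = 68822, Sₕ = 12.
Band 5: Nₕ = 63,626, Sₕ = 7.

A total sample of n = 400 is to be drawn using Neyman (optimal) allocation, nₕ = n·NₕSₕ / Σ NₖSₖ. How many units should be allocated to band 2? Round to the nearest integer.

39

Σ NₕSₕ = 101258·8 + 26694·11 + 93924·7 + 68822·12 + 63626·7 = 3032412.
Share for 2: 293634/3032412 = 0.09683.
n_2 = 400 × 0.09683 = 38.733... → 39.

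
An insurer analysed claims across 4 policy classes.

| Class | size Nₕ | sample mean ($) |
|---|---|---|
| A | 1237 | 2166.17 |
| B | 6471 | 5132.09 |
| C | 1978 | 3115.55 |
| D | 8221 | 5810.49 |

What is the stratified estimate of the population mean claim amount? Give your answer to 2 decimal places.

N = 17907; weights Wₕ = Nₕ/N = (0.0691, 0.3614, 0.1105, 0.4591).
x̄_st = Σ Wₕ·x̄ₕ = 0.0691·2166.17 + 0.3614·5132.09 + 0.1105·3115.55 + 0.4591·5810.49 ≈ 5015.9101...
→ 5015.91.

5015.91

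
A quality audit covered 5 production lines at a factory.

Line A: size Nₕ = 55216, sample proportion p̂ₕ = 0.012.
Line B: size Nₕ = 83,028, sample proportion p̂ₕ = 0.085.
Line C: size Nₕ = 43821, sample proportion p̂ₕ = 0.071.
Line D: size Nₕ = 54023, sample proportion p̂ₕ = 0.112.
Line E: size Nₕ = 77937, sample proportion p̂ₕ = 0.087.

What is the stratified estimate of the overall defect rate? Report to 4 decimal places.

N = 55216 + 83028 + 43821 + 54023 + 77937 = 314025.
Overall proportion = Σ (Nₕ/N)·p̂ₕ.
Σ Nₕp̂ₕ = 662.592 + 7057.38 + 3111.291 + 6050.576 + 6780.519 = 23662.358.
23662.358 / 314025 = 0.075352... → 0.0754.

0.0754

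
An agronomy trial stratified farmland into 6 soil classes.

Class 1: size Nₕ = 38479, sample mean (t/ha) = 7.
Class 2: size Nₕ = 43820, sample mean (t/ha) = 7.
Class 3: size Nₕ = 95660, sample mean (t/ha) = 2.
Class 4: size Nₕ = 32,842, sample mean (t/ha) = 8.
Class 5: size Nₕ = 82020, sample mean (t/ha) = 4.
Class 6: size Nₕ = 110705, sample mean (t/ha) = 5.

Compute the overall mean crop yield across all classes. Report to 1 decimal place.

4.7

x̄_st = (Σ Nₕx̄ₕ) / (Σ Nₕ) = (38479·7 + 43820·7 + 95660·2 + 32842·8 + 82020·4 + 110705·5) / 403526
= 1911754 / 403526 = 4.738... → 4.7.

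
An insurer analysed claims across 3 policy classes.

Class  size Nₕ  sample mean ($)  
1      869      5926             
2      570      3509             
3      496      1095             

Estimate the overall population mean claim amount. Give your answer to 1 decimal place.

N = 869 + 570 + 496 = 1935.
Overall mean = Σ (Nₕ/N)·x̄ₕ — weight by population share, not a simple average.
Σ Nₕx̄ₕ = 869·5926 + 570·3509 + 496·1095 = 5149694 + 2000130 + 543120 = 7692944.
Divide by N: 7692944 / 1935 = 3975.682... → 3975.7.

3975.7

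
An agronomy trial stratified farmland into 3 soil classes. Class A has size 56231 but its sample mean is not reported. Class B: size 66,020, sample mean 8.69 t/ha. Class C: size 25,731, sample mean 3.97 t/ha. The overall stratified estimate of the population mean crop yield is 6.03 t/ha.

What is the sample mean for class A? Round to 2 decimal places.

N = 56231 + 66020 + 25731 = 147982.
Overall total = μ·N = 6.03·147982 = 892331.46.
Subtract the known strata: 66020·8.69 + 25731·3.97 = 675865.87.
Remaining total for class A: 892331.46 − 675865.87 = 216465.59.
Divide by its size: 216465.59 / 56231 = 3.8496... → 3.85.

3.85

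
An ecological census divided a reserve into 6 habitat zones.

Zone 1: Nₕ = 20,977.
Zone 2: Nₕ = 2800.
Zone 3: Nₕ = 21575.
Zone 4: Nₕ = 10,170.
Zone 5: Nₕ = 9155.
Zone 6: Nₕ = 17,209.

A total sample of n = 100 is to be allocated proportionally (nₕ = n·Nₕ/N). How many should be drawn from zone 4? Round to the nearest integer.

12

Share of zone 4 = 10170/81886 = 0.12420.
Allocate 100 × 0.12420 = 12.420... → 12.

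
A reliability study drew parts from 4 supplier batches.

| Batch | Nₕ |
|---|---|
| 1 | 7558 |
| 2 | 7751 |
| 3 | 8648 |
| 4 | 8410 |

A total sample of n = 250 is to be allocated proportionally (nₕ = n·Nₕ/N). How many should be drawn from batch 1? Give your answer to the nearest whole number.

58

Share of batch 1 = 7558/32367 = 0.23351.
Allocate 250 × 0.23351 = 58.377... → 58.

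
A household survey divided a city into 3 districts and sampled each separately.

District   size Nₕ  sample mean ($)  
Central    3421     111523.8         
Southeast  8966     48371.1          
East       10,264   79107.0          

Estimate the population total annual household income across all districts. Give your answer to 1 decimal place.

1627172450.4

Estimate total by summing Nₕ·x̄ₕ over strata.
3421·111523.8 + 8966·48371.1 + 10264·79107.0 = 381522919.8 + 433695282.6 + 811954248 = 1627172450.4.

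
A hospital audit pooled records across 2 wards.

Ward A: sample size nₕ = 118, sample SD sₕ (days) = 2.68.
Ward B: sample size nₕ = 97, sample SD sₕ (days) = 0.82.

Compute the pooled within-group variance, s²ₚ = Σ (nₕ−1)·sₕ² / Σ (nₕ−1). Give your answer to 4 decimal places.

4.2483

Degrees of freedom: 117 + 96 = 213.
Σ(nₕ−1)sₕ² = 117·7.1824 + 96·0.6724 = 904.8912.
s²ₚ = 904.8912 / 213 = 4.248315... → 4.2483.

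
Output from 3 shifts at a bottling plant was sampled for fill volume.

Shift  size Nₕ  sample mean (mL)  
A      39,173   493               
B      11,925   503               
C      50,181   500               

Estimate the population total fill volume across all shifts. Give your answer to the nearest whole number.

A: 39173·493 = 19312289
B: 11925·503 = 5998275
C: 50181·500 = 25090500
τ̂ = Σ Nₕx̄ₕ = 50401064.

50401064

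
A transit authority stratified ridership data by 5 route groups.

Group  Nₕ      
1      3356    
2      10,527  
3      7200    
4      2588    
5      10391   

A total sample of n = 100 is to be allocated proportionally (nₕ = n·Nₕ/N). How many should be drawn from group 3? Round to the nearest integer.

21

N = 3356 + 10527 + 7200 + 2588 + 10391 = 34062.
n_3 = 100·7200/34062 = 21.138... → 21.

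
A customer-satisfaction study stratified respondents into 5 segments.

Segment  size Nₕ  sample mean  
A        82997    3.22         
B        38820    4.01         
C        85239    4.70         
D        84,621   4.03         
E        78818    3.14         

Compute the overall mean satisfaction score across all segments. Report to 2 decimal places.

N = 370495; weights Wₕ = Nₕ/N = (0.2240, 0.1048, 0.2301, 0.2284, 0.2127).
x̄_st = Σ Wₕ·x̄ₕ = 0.2240·3.22 + 0.1048·4.01 + 0.2301·4.70 + 0.2284·4.03 + 0.2127·3.14 ≈ 3.8113...
→ 3.81.

3.81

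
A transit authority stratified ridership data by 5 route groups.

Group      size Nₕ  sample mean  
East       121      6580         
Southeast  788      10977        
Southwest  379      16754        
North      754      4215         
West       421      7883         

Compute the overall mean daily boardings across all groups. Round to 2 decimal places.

x̄_st = (Σ Nₕx̄ₕ) / (Σ Nₕ) = (121·6580 + 788·10977 + 379·16754 + 754·4215 + 421·7883) / 2463
= 22292675 / 2463 = 9051.0252... → 9051.03.

9051.03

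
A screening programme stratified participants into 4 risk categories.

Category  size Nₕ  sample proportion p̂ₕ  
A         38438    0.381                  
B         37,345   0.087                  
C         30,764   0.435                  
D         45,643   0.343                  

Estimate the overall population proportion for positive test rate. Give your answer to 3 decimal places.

N = 38438 + 37345 + 30764 + 45643 = 152190.
Overall proportion = Σ (Nₕ/N)·p̂ₕ.
Σ Nₕp̂ₕ = 14644.878 + 3249.015 + 13382.34 + 15655.549 = 46931.782.
46931.782 / 152190 = 0.30838... → 0.308.

0.308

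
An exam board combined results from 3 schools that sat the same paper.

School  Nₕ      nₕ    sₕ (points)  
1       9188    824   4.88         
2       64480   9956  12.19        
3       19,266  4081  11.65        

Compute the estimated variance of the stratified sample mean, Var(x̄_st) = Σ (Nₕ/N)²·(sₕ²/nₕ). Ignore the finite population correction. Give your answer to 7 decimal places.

N = 92934; Wₕ = Nₕ/N.
school 1: (9188/92934)²·4.88²/824 = 0.0002824913
school 2: (64480/92934)²·12.19²/9956 = 0.0071849429
school 3: (19266/92934)²·11.65²/4081 = 0.0014292859
Sum = 0.0088967201 → 0.0088967.

0.0088967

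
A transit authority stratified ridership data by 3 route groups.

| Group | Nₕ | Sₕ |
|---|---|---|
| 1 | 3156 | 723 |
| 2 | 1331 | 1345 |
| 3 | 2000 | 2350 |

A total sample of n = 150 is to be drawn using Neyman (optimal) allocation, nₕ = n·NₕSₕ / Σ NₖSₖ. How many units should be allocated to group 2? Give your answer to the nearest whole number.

Σ NₕSₕ = 3156·723 + 1331·1345 + 2000·2350 = 8771983.
Share for 2: 1790195/8771983 = 0.20408.
n_2 = 150 × 0.20408 = 30.612... → 31.

31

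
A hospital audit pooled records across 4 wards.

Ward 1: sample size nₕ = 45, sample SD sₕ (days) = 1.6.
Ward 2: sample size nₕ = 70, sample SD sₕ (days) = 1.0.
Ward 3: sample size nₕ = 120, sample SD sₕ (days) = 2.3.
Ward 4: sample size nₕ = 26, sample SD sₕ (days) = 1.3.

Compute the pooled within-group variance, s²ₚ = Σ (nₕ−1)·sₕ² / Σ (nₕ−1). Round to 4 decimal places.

3.3206

1: (45−1)·1.6² = 44·2.56 = 112.64
2: (70−1)·1.0² = 69·1 = 69
3: (120−1)·2.3² = 119·5.29 = 629.51
4: (26−1)·1.3² = 25·1.69 = 42.25
Numerator = 853.4; denominator = Σ(nₕ−1) = 257.
s²ₚ = 853.4/257 = 3.320623... → 3.3206.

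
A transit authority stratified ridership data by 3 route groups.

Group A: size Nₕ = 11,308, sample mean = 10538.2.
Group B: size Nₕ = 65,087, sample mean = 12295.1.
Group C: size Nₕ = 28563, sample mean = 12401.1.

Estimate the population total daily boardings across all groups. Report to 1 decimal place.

Estimate total by summing Nₕ·x̄ₕ over strata.
11308·10538.2 + 65087·12295.1 + 28563·12401.1 = 119165965.6 + 800251173.7 + 354212619.3 = 1273629758.6.

1273629758.6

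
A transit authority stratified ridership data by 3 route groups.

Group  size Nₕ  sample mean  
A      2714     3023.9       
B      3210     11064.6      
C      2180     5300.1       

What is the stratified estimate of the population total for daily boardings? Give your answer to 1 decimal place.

55278448.6

Population total = Σ Nₕ·x̄ₕ (each stratum's size times its mean).
2714·3023.9 + 3210·11064.6 + 2180·5300.1 = 8206864.6 + 35517366 + 11554218 = 55278448.6.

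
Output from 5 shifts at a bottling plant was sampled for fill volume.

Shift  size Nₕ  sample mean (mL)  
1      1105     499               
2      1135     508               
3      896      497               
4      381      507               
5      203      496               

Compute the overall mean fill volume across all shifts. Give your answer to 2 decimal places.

N = 3720; weights Wₕ = Nₕ/N = (0.2970, 0.3051, 0.2409, 0.1024, 0.0546).
x̄_st = Σ Wₕ·x̄ₕ = 0.2970·499 + 0.3051·508 + 0.2409·497 + 0.1024·507 + 0.0546·496 ≈ 501.9199...
→ 501.92.

501.92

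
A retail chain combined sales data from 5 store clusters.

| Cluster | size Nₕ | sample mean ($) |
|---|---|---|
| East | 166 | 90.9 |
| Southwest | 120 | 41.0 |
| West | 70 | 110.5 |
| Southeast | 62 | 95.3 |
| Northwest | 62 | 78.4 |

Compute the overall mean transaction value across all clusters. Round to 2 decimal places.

80.24

N = 166 + 120 + 70 + 62 + 62 = 480.
Overall mean = Σ (Nₕ/N)·x̄ₕ — weight by population share, not a simple average.
Σ Nₕx̄ₕ = 166·90.9 + 120·41.0 + 70·110.5 + 62·95.3 + 62·78.4 = 15089.4 + 4920 + 7735 + 5908.6 + 4860.8 = 38513.8.
Divide by N: 38513.8 / 480 = 80.2371... → 80.24.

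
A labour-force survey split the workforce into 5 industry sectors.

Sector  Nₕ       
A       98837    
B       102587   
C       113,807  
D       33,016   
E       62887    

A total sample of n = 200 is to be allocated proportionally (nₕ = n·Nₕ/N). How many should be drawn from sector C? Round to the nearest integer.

55

N = 98837 + 102587 + 113807 + 33016 + 62887 = 411134.
n_C = 200·113807/411134 = 55.362... → 55.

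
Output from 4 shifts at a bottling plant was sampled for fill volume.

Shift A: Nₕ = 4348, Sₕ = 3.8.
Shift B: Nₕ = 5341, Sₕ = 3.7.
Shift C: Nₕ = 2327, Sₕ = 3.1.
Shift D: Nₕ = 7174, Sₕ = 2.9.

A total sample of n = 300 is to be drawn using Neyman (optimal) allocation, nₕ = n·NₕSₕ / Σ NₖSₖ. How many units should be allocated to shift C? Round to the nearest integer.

34

Σ NₕSₕ = 4348·3.8 + 5341·3.7 + 2327·3.1 + 7174·2.9 = 64302.4.
Share for C: 7213.7/64302.4 = 0.11218.
n_C = 300 × 0.11218 = 33.655... → 34.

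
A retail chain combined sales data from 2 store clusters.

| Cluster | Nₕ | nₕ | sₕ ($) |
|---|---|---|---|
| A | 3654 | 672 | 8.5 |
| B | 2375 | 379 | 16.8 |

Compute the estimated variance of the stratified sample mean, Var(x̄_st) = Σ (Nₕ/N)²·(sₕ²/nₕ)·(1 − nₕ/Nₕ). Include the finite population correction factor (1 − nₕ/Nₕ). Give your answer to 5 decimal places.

N = 6029. Term for each stratum: Wₕ²sₕ²/nₕ·(1−nₕ/Nₕ).
Var(x̄_st) = 0.03222955 + 0.09712095 = 0.12935050 → 0.12935.

0.12935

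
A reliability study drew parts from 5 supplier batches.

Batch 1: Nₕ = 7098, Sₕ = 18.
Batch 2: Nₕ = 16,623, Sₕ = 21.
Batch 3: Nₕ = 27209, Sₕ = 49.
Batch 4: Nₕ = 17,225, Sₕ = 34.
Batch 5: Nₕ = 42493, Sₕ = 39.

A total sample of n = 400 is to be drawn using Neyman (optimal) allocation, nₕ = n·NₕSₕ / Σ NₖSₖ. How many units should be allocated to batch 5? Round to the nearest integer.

164

1: NₕSₕ = 7098·18 = 127764
2: NₕSₕ = 16623·21 = 349083
3: NₕSₕ = 27209·49 = 1333241
4: NₕSₕ = 17225·34 = 585650
5: NₕSₕ = 42493·39 = 1657227
Σ NₕSₕ = 4052965.
n_5 = 400·1657227/4052965 = 163.557... → 164.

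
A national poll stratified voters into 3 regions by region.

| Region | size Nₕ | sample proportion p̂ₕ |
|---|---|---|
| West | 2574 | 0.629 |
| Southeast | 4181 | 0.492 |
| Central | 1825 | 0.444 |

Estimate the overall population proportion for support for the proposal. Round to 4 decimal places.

N = 2574 + 4181 + 1825 = 8580.
Overall proportion = Σ (Nₕ/N)·p̂ₕ.
Σ Nₕp̂ₕ = 1619.046 + 2057.052 + 810.3 = 4486.398.
4486.398 / 8580 = 0.522890... → 0.5229.

0.5229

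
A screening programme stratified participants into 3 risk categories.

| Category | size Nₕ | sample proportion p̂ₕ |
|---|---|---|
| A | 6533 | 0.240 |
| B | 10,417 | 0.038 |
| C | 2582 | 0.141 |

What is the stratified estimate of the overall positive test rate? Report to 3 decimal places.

0.119

Wₕ = Nₕ/N with N = 19532: 0.3345, 0.5333, 0.1322.
p̂_st = 0.3345·0.240 + 0.5333·0.038 + 0.1322·0.141 ≈ 0.11918... → 0.119.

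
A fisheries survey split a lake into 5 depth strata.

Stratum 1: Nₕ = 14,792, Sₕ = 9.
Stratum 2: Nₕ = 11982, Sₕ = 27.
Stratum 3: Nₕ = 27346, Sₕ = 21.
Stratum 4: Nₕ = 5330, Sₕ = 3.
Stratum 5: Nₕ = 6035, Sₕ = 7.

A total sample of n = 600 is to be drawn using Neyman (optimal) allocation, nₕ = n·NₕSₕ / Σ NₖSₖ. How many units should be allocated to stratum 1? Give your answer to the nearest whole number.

73

Σ NₕSₕ = 14792·9 + 11982·27 + 27346·21 + 5330·3 + 6035·7 = 1089143.
Share for 1: 133128/1089143 = 0.12223.
n_1 = 600 × 0.12223 = 73.339... → 73.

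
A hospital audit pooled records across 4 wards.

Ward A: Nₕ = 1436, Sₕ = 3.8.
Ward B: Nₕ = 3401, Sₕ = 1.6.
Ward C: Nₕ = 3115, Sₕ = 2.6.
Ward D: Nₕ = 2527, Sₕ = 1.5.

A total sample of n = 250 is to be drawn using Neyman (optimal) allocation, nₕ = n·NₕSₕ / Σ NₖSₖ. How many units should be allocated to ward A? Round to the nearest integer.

Σ NₕSₕ = 1436·3.8 + 3401·1.6 + 3115·2.6 + 2527·1.5 = 22787.9.
Share for A: 5456.8/22787.9 = 0.23946.
n_A = 250 × 0.23946 = 59.865... → 60.

60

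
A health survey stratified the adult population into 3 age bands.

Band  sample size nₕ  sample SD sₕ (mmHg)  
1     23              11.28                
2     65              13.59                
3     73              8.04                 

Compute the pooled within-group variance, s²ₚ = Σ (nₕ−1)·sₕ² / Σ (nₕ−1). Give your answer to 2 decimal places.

Degrees of freedom: 22 + 64 + 72 = 158.
Σ(nₕ−1)sₕ² = 22·127.2384 + 64·184.6881 + 72·64.6416 = 19273.4784.
s²ₚ = 19273.4784 / 158 = 121.9840... → 121.98.

121.98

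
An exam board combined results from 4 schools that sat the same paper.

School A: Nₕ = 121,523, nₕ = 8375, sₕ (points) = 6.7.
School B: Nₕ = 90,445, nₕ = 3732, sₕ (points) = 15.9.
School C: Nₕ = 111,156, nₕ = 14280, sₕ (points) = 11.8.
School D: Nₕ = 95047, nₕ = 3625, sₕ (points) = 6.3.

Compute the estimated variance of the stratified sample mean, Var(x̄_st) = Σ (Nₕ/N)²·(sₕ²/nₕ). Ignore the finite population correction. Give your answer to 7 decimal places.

N = 418171. Term for each stratum: Wₕ²sₕ²/nₕ.
Var(x̄_st) = 0.0004526619 + 0.0031689393 + 0.0006889597 + 0.0005656426 = 0.0048762034 → 0.0048762.

0.0048762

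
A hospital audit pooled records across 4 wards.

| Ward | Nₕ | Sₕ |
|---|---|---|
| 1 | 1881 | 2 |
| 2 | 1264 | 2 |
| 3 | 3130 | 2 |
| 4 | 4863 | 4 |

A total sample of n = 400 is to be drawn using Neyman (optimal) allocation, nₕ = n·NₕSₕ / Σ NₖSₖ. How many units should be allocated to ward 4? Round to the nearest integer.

1: NₕSₕ = 1881·2 = 3762
2: NₕSₕ = 1264·2 = 2528
3: NₕSₕ = 3130·2 = 6260
4: NₕSₕ = 4863·4 = 19452
Σ NₕSₕ = 32002.
n_4 = 400·19452/32002 = 243.135... → 243.

243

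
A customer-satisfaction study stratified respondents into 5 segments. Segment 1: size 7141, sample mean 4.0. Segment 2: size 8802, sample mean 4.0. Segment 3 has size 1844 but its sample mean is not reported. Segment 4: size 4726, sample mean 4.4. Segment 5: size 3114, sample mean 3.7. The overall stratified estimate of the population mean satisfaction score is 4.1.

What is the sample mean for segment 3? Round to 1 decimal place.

4.9

Σ Nₕx̄ₕ = N·μ, so 1844·x̄_3 = 25627·4.1 − (7141·4.0 + 8802·4.0 + 4726·4.4 + 3114·3.7).
= 105070.7 − 96088.2 = 8982.5.
x̄_3 = 8982.5 / 1844 = 4.871... → 4.9.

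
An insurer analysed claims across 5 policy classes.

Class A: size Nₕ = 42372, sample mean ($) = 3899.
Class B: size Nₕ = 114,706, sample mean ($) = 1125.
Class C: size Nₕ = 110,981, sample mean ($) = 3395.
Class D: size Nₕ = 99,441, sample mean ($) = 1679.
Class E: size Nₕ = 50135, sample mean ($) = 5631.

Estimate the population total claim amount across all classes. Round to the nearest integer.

1120304797

A: 42372·3899 = 165208428
B: 114706·1125 = 129044250
C: 110981·3395 = 376780495
D: 99441·1679 = 166961439
E: 50135·5631 = 282310185
τ̂ = Σ Nₕx̄ₕ = 1120304797.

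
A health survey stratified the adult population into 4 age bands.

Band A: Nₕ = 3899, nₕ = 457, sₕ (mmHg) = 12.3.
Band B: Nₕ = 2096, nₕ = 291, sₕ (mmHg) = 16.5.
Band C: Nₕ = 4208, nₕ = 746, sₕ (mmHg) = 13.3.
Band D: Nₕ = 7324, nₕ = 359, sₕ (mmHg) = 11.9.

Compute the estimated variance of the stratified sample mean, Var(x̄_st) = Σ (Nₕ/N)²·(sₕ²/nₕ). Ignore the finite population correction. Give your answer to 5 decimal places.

N = 17527; Wₕ = Nₕ/N.
band A: (3899/17527)²·12.3²/457 = 0.01638269
band B: (2096/17527)²·16.5²/291 = 0.01337957
band C: (4208/17527)²·13.3²/746 = 0.01366787
band D: (7324/17527)²·11.9²/359 = 0.06887807
Sum = 0.11230821 → 0.11231.

0.11231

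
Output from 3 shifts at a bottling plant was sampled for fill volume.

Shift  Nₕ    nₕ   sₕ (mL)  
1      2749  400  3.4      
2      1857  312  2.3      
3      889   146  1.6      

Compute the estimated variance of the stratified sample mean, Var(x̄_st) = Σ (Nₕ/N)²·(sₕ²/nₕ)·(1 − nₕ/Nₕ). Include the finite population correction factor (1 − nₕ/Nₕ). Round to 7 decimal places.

N = 5495; Wₕ = Nₕ/N.
shift 1: (2749/5495)²·3.4²/400·(1 − 400/2749) = 0.0061804515
shift 2: (1857/5495)²·2.3²/312·(1 − 312/1857) = 0.0016110391
shift 3: (889/5495)²·1.6²/146·(1 − 146/889) = 0.0003835679
Sum = 0.0081750585 → 0.0081751.

0.0081751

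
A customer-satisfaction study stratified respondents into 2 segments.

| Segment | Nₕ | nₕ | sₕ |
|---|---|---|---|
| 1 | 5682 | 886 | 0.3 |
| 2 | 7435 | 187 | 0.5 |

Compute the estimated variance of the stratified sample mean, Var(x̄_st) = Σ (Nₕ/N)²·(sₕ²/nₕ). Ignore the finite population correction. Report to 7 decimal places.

N = 13117; Wₕ = Nₕ/N.
segment 1: (5682/13117)²·0.3²/886 = 0.0000190608
segment 2: (7435/13117)²·0.5²/187 = 0.0004295278
Sum = 0.0004485887 → 0.0004486.

0.0004486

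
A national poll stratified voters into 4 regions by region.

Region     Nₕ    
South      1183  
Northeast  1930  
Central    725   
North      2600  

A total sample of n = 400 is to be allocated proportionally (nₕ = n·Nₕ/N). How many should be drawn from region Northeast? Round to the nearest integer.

120

N = 1183 + 1930 + 725 + 2600 = 6438.
n_Northeast = 400·1930/6438 = 119.913... → 120.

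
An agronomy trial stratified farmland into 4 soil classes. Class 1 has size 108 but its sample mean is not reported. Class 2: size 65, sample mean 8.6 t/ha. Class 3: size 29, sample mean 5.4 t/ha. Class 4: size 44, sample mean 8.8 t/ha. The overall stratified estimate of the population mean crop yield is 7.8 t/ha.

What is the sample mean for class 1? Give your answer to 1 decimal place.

7.6

N = 108 + 65 + 29 + 44 = 246.
Overall total = μ·N = 7.8·246 = 1918.8.
Subtract the known strata: 65·8.6 + 29·5.4 + 44·8.8 = 1102.8.
Remaining total for class 1: 1918.8 − 1102.8 = 816.
Divide by its size: 816 / 108 = 7.556... → 7.6.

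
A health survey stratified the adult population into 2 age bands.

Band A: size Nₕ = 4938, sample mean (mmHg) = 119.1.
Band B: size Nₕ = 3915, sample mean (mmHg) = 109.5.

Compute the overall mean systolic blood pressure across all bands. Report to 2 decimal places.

114.85

N = 8853; weights Wₕ = Nₕ/N = (0.5578, 0.4422).
x̄_st = Σ Wₕ·x̄ₕ = 0.5578·119.1 + 0.4422·109.5 ≈ 114.8547...
→ 114.85.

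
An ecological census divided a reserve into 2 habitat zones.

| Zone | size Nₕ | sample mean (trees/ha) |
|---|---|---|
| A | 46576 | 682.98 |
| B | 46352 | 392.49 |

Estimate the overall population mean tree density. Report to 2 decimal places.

N = 92928; weights Wₕ = Nₕ/N = (0.5012, 0.4988).
x̄_st = Σ Wₕ·x̄ₕ = 0.5012·682.98 + 0.4988·392.49 ≈ 538.0851...
→ 538.09.

538.09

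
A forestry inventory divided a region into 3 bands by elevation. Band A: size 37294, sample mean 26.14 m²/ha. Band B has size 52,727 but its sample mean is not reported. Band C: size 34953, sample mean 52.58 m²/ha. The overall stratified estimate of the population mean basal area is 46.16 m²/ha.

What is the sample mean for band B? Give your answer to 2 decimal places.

N = 37294 + 52727 + 34953 = 124974.
Overall total = μ·N = 46.16·124974 = 5768799.84.
Subtract the known strata: 37294·26.14 + 34953·52.58 = 2812693.9.
Remaining total for band B: 5768799.84 − 2812693.9 = 2956105.94.
Divide by its size: 2956105.94 / 52727 = 56.0644... → 56.06.

56.06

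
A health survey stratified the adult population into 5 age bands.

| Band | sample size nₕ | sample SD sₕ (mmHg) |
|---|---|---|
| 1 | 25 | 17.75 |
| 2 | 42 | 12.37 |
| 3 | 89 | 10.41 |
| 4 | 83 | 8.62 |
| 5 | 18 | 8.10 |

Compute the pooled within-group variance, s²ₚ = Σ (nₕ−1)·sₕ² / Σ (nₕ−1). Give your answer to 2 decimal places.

Degrees of freedom: 24 + 41 + 88 + 82 + 17 = 252.
Σ(nₕ−1)sₕ² = 24·315.0625 + 41·153.0169 + 88·108.3681 + 82·74.3044 + 17·65.61 = 30579.9165.
s²ₚ = 30579.9165 / 252 = 121.3489... → 121.35.

121.35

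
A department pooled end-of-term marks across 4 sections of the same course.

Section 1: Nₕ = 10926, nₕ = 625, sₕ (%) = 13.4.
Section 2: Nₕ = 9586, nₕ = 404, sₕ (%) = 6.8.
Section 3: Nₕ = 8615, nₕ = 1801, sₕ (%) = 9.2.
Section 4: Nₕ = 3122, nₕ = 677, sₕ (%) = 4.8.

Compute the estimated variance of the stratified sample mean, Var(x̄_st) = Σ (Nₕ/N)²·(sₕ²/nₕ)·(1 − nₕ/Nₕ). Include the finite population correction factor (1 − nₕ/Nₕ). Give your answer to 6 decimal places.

0.043680

N = 32249; Wₕ = Nₕ/N.
section 1: (10926/32249)²·13.4²/625·(1 − 625/10926) = 0.031091212
section 2: (9586/32249)²·6.8²/404·(1 − 404/9586) = 0.009686763
section 3: (8615/32249)²·9.2²/1801·(1 − 1801/8615) = 0.002652692
section 4: (3122/32249)²·4.8²/677·(1 − 677/3122) = 0.000249789
Sum = 0.043680456 → 0.043680.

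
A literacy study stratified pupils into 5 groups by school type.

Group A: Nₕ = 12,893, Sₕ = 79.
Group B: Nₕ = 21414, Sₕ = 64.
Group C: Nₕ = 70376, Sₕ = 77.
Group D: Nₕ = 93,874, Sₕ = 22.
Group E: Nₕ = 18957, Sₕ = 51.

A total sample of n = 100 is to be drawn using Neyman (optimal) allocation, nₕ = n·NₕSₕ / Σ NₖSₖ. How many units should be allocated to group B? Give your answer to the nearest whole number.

Σ NₕSₕ = 12893·79 + 21414·64 + 70376·77 + 93874·22 + 18957·51 = 10840030.
Share for B: 1370496/10840030 = 0.12643.
n_B = 100 × 0.12643 = 12.643... → 13.

13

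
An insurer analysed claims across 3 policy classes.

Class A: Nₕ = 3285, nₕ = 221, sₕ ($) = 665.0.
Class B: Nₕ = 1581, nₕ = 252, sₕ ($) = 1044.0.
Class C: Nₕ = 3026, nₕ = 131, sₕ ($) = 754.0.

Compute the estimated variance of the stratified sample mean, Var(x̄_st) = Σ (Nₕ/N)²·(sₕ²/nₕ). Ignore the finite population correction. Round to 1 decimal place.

1158.3

N = 7892. Term for each stratum: Wₕ²sₕ²/nₕ.
Var(x̄_st) = 346.6950 + 173.5761 + 638.0212 = 1158.2923 → 1158.3.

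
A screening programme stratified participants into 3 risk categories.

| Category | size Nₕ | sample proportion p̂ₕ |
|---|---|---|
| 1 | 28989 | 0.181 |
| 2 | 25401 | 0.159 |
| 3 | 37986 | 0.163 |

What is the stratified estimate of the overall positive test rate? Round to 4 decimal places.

0.1675

N = 28989 + 25401 + 37986 = 92376.
Overall proportion = Σ (Nₕ/N)·p̂ₕ.
Σ Nₕp̂ₕ = 5247.009 + 4038.759 + 6191.718 = 15477.486.
15477.486 / 92376 = 0.167549... → 0.1675.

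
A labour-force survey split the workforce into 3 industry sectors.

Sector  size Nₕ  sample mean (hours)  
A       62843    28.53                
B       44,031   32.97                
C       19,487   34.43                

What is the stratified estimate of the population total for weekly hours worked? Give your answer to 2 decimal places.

A: 62843·28.53 = 1792910.79
B: 44031·32.97 = 1451702.07
C: 19487·34.43 = 670937.41
τ̂ = Σ Nₕx̄ₕ = 3915550.27.

3915550.27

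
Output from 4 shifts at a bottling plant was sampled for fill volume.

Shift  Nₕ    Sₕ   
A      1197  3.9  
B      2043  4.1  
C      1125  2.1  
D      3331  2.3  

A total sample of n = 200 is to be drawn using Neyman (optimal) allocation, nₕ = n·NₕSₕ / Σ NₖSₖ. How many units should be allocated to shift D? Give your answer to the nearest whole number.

A: NₕSₕ = 1197·3.9 = 4668.3
B: NₕSₕ = 2043·4.1 = 8376.3
C: NₕSₕ = 1125·2.1 = 2362.5
D: NₕSₕ = 3331·2.3 = 7661.3
Σ NₕSₕ = 23068.4.
n_D = 200·7661.3/23068.4 = 66.422... → 66.

66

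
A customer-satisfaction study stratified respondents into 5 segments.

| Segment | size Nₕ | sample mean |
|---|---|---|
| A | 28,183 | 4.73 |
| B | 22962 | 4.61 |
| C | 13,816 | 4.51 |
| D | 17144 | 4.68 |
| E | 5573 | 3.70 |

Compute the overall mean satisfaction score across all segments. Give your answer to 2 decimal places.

N = 87678; weights Wₕ = Nₕ/N = (0.3214, 0.2619, 0.1576, 0.1955, 0.0636).
x̄_st = Σ Wₕ·x̄ₕ = 0.3214·4.73 + 0.2619·4.61 + 0.1576·4.51 + 0.1955·4.68 + 0.0636·3.70 ≈ 4.5887...
→ 4.59.

4.59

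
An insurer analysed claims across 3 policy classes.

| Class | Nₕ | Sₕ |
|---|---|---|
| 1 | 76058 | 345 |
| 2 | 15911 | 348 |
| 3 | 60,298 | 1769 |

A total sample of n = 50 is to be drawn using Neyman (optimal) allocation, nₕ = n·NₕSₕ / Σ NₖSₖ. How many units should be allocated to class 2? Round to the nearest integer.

Σ NₕSₕ = 76058·345 + 15911·348 + 60298·1769 = 138444200.
Share for 2: 5537028/138444200 = 0.03999.
n_2 = 50 × 0.03999 = 2.000... → 2.

2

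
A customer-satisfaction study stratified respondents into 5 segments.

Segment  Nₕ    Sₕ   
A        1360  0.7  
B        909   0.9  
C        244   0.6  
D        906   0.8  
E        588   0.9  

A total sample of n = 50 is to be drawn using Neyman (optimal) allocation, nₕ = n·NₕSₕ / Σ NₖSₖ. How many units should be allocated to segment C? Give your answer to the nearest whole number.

Σ NₕSₕ = 1360·0.7 + 909·0.9 + 244·0.6 + 906·0.8 + 588·0.9 = 3170.5.
Share for C: 146.4/3170.5 = 0.04618.
n_C = 50 × 0.04618 = 2.309... → 2.

2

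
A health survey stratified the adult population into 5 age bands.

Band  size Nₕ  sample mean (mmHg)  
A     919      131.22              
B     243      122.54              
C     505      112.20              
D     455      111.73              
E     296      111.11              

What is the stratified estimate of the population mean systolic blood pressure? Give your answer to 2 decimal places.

120.25

N = 2418; weights Wₕ = Nₕ/N = (0.3801, 0.1005, 0.2089, 0.1882, 0.1224).
x̄_st = Σ Wₕ·x̄ₕ = 0.3801·131.22 + 0.1005·122.54 + 0.2089·112.20 + 0.1882·111.73 + 0.1224·111.11 ≈ 120.2461...
→ 120.25.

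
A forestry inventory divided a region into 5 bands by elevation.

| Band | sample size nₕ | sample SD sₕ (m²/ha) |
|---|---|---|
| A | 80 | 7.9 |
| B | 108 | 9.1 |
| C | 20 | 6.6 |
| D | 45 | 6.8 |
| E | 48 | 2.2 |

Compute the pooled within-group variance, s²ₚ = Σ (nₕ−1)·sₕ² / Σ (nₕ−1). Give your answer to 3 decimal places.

57.030

Degrees of freedom: 79 + 107 + 19 + 44 + 47 = 296.
Σ(nₕ−1)sₕ² = 79·62.41 + 107·82.81 + 19·43.56 + 44·46.24 + 47·4.84 = 16880.74.
s²ₚ = 16880.74 / 296 = 57.02953... → 57.030.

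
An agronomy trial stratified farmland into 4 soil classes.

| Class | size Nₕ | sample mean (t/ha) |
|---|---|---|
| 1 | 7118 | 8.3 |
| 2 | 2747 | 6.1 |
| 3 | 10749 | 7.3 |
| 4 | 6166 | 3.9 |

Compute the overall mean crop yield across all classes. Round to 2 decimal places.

6.66

N = 7118 + 2747 + 10749 + 6166 = 26780.
The stratified mean weights each stratum mean by its population share Nₕ/N.
Σ Nₕx̄ₕ = 7118·8.3 + 2747·6.1 + 10749·7.3 + 6166·3.9 = 59079.4 + 16756.7 + 78467.7 + 24047.4 = 178351.2.
Divide by N: 178351.2 / 26780 = 6.6599... → 6.66.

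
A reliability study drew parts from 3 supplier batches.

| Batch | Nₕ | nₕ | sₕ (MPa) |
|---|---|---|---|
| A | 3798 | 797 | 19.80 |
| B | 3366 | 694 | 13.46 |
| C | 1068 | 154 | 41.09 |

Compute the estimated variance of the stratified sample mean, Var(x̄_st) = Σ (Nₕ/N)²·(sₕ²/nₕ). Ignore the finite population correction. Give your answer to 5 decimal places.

N = 8232; Wₕ = Nₕ/N.
batch A: (3798/8232)²·19.80²/797 = 0.10470592
batch B: (3366/8232)²·13.46²/694 = 0.04364637
batch C: (1068/8232)²·41.09²/154 = 0.18453695
Sum = 0.33288925 → 0.33289.

0.33289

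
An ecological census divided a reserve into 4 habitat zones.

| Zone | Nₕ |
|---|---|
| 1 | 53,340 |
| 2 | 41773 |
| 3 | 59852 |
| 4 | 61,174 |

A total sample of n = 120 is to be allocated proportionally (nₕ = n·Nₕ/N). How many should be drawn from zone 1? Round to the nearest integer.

N = 53340 + 41773 + 59852 + 61174 = 216139.
n_1 = 120·53340/216139 = 29.614... → 30.

30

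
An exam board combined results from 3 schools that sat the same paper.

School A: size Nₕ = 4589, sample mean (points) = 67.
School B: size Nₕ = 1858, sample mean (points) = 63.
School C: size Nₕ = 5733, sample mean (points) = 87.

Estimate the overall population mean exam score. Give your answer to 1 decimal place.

75.8

x̄_st = (Σ Nₕx̄ₕ) / (Σ Nₕ) = (4589·67 + 1858·63 + 5733·87) / 12180
= 923288 / 12180 = 75.804... → 75.8.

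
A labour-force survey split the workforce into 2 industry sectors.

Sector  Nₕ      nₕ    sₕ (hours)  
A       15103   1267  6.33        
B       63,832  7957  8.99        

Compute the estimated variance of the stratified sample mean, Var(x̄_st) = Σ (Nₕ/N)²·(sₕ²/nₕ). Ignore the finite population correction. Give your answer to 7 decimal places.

N = 78935. Term for each stratum: Wₕ²sₕ²/nₕ.
Var(x̄_st) = 0.0011577586 + 0.0066421351 = 0.0077998937 → 0.0077999.

0.0077999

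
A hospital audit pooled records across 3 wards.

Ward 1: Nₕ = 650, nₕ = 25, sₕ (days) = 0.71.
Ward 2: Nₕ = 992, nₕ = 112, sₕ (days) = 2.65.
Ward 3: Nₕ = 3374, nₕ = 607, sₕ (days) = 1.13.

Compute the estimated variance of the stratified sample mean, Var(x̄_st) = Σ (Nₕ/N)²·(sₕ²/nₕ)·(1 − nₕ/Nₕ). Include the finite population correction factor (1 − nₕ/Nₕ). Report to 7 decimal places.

0.0032816

N = 5016; Wₕ = Nₕ/N.
ward 1: (650/5016)²·0.71²/25·(1 − 25/650) = 0.0003255780
ward 2: (992/5016)²·2.65²/112·(1 − 112/992) = 0.0021754696
ward 3: (3374/5016)²·1.13²/607·(1 − 607/3374) = 0.0007805620
Sum = 0.0032816095 → 0.0032816.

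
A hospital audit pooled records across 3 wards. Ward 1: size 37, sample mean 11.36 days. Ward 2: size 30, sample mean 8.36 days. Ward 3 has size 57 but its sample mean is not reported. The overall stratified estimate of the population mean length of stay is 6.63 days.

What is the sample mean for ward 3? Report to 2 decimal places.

N = 37 + 30 + 57 = 124.
Overall total = μ·N = 6.63·124 = 822.12.
Subtract the known strata: 37·11.36 + 30·8.36 = 671.12.
Remaining total for ward 3: 822.12 − 671.12 = 151.
Divide by its size: 151 / 57 = 2.6491... → 2.65.

2.65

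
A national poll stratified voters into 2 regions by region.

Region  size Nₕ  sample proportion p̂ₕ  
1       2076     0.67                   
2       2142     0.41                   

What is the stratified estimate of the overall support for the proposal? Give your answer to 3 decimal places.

0.538

Wₕ = Nₕ/N with N = 4218: 0.4922, 0.5078.
p̂_st = 0.4922·0.67 + 0.5078·0.41 ≈ 0.53797... → 0.538.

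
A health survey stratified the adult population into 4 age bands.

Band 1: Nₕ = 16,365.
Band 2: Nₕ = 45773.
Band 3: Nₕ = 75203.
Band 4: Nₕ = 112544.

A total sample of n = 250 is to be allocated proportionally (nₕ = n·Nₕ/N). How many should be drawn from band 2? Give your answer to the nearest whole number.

N = 16365 + 45773 + 75203 + 112544 = 249885.
n_2 = 250·45773/249885 = 45.794... → 46.

46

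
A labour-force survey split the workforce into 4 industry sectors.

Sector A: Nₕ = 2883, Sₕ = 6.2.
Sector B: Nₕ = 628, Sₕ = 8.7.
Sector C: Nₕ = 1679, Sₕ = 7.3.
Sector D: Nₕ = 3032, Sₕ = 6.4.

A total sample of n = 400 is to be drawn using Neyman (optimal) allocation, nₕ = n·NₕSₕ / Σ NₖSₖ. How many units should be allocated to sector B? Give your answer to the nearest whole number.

Σ NₕSₕ = 2883·6.2 + 628·8.7 + 1679·7.3 + 3032·6.4 = 54999.7.
Share for B: 5463.6/54999.7 = 0.09934.
n_B = 400 × 0.09934 = 39.735... → 40.

40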